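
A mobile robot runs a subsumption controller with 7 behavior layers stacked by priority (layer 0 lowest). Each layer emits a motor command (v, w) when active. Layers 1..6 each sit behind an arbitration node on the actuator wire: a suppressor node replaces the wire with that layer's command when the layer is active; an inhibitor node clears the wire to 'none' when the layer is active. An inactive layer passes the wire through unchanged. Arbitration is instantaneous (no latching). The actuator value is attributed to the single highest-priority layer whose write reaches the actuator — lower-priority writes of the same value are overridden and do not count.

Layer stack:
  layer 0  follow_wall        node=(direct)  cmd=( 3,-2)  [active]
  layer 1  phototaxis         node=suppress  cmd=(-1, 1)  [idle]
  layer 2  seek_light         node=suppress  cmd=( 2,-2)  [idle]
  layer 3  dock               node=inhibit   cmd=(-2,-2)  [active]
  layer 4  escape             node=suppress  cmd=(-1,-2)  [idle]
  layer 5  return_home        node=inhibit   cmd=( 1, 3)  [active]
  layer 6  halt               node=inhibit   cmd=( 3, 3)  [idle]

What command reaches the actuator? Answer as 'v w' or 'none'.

none

L0 follow_wall: active, feeds wire = (3, -2)
L1 phototaxis: idle → wire stays (3, -2)
L2 seek_light: idle → wire stays (3, -2)
L3 dock: active, inhibitor → wire = none
L4 escape: idle → wire stays none
L5 return_home: active, inhibitor → wire = none
L6 halt: idle → wire stays none
actuator = none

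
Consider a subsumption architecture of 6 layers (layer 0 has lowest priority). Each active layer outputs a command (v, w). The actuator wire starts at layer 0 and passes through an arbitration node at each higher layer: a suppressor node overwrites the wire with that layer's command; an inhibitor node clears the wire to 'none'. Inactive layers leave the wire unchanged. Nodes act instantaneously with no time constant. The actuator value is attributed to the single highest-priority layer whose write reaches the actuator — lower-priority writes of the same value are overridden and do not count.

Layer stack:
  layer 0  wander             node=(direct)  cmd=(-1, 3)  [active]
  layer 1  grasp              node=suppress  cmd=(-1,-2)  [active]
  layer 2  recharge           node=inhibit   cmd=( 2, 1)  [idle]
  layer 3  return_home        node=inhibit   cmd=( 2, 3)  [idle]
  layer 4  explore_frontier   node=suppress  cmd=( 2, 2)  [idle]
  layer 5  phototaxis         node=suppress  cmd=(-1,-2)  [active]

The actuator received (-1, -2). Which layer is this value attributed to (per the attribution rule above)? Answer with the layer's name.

phototaxis

L0 wander: active, feeds wire = (-1, 3)
L1 grasp: active, suppressor → wire = (-1, -2)
L2 recharge: idle → wire stays (-1, -2)
L3 return_home: idle → wire stays (-1, -2)
L4 explore_frontier: idle → wire stays (-1, -2)
L5 phototaxis: active, suppressor → wire = (-1, -2)
actuator = (-1, -2)
last writer: layer 5 = phototaxis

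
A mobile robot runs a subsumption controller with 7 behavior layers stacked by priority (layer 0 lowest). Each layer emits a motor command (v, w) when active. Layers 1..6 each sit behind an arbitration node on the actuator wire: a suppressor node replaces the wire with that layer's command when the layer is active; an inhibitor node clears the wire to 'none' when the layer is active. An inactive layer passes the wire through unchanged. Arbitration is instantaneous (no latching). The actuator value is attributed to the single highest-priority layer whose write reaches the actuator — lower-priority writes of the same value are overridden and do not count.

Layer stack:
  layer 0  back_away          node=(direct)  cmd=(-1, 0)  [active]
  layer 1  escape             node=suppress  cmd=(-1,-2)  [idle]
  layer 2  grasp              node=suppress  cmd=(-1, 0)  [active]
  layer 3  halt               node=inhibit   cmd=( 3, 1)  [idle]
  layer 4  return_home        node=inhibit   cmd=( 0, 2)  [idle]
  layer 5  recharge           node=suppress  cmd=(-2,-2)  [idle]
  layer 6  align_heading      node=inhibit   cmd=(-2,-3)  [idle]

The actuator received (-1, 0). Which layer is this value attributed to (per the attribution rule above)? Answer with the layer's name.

grasp

layer 0 (back_away) active — direct: (-1, 0)
layer 1 (escape) idle — unchanged: (-1, 0)
layer 2 (grasp) active — suppresses: (-1, 0)
layer 3 (halt) idle — unchanged: (-1, 0)
layer 4 (return_home) idle — unchanged: (-1, 0)
layer 5 (recharge) idle — unchanged: (-1, 0)
layer 6 (align_heading) idle — unchanged: (-1, 0)
→ actuator (-1, 0)
last writer: layer 2 = grasp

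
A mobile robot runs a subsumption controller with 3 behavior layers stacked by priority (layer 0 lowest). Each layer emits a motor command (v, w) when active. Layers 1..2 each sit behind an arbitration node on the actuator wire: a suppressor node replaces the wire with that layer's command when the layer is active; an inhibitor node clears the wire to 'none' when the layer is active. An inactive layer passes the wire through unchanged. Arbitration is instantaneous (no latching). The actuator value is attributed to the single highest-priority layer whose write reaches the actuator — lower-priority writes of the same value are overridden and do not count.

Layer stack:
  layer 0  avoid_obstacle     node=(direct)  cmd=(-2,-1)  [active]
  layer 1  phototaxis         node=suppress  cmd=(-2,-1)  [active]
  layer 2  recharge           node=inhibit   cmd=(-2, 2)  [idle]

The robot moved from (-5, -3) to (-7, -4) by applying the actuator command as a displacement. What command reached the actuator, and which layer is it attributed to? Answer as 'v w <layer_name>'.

displacement = (-7, -4) − (-5, -3) = (-2, -1)
[0] avoid_obstacle on; wire := (-2, -1)
[1] phototaxis on (suppress); wire := (-2, -1)
[2] recharge off; pass (-2, -1)
output (-2, -1) — from layer 1 (phototaxis)

-2 -1 phototaxis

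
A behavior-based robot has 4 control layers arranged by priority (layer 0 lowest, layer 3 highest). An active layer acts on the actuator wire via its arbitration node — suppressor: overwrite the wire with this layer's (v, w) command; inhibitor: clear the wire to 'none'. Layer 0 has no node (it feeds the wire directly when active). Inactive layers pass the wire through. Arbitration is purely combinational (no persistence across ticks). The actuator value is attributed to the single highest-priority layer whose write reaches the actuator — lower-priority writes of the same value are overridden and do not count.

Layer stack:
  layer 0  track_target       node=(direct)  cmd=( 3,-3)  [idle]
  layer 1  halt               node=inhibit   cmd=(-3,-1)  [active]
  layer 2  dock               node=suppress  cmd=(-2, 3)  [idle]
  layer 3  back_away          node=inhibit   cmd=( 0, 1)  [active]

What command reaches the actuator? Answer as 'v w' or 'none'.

none

[0] track_target off; wire := none
[1] halt on (inhibit); wire := none
[2] dock off; pass none
[3] back_away on (inhibit); wire := none
output none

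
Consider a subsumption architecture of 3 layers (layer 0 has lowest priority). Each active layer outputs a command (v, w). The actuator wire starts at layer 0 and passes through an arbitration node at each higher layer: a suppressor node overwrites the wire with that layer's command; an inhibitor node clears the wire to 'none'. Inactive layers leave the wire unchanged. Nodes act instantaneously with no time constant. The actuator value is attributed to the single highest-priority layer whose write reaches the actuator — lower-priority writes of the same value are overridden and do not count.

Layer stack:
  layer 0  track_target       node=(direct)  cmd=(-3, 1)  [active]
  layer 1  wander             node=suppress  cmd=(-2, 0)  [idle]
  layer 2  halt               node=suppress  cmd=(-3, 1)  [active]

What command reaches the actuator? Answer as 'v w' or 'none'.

[0] track_target on; wire := (-3, 1)
[1] wander off; pass (-3, 1)
[2] halt on (suppress); wire := (-3, 1)
output (-3, 1)

-3 1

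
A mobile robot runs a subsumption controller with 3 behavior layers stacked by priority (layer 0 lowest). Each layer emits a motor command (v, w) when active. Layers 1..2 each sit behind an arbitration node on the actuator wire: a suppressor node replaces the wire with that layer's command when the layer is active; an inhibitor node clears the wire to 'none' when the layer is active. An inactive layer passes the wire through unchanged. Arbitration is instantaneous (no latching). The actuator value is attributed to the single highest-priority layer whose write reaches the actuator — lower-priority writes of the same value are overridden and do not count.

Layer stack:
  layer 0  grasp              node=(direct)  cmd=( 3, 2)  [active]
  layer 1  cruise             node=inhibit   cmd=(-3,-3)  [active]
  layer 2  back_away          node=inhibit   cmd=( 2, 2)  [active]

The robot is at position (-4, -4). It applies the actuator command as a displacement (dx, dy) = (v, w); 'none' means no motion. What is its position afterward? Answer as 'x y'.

-4 -4

[0] grasp on; wire := (3, 2)
[1] cruise on (inhibit); wire := none
[2] back_away on (inhibit); wire := none
output none
position: (-4, -4) + none = (-4, -4)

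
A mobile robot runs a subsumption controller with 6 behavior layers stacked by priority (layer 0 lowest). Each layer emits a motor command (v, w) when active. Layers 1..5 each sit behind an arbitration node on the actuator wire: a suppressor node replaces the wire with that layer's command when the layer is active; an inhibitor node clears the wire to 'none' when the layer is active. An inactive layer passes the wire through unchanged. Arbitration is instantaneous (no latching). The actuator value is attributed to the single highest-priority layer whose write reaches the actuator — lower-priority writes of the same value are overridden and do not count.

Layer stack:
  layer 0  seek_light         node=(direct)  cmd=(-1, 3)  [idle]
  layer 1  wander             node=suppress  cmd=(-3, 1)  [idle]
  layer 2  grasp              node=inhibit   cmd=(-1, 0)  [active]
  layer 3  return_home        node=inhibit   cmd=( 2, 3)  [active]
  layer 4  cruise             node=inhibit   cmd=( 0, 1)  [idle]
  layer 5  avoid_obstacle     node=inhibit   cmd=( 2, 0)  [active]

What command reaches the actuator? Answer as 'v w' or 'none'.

layer 0 (seek_light) idle — none
layer 1 (wander) idle — unchanged: none
layer 2 (grasp) active — inhibits: none
layer 3 (return_home) active — inhibits: none
layer 4 (cruise) idle — unchanged: none
layer 5 (avoid_obstacle) active — inhibits: none
→ actuator none

none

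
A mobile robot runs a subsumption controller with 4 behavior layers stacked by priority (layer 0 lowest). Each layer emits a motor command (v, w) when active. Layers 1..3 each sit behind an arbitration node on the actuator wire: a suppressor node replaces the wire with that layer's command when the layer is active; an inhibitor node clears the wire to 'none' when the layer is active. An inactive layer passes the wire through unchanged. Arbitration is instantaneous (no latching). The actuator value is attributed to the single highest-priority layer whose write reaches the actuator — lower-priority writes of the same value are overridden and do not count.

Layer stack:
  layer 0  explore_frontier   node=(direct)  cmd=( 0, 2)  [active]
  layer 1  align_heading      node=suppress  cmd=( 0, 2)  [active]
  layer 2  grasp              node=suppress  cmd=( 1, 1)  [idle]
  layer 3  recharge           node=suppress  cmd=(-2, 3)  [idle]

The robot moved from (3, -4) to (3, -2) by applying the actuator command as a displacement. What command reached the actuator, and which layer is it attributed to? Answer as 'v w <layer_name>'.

displacement = (3, -2) − (3, -4) = (0, 2)
L0 explore_frontier: active, feeds wire = (0, 2)
L1 align_heading: active, suppressor → wire = (0, 2)
L2 grasp: idle → wire stays (0, 2)
L3 recharge: idle → wire stays (0, 2)
actuator = (0, 2) — from layer 1 (align_heading)

0 2 align_heading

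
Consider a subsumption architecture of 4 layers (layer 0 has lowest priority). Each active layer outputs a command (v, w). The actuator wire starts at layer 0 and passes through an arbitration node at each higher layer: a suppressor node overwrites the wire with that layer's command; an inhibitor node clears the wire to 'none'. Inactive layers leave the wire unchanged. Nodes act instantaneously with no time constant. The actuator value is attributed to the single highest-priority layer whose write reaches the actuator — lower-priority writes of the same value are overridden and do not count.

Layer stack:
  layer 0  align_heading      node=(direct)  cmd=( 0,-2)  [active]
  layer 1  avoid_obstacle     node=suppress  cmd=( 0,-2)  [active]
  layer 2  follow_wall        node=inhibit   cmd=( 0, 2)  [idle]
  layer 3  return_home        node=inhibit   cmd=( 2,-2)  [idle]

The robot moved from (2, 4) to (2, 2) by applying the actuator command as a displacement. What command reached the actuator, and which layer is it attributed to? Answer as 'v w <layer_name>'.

displacement = (2, 2) − (2, 4) = (0, -2)
layer 0 (align_heading) active — direct: (0, -2)
layer 1 (avoid_obstacle) active — suppresses: (0, -2)
layer 2 (follow_wall) idle — unchanged: (0, -2)
layer 3 (return_home) idle — unchanged: (0, -2)
→ actuator (0, -2) — from layer 1 (avoid_obstacle)

0 -2 avoid_obstacle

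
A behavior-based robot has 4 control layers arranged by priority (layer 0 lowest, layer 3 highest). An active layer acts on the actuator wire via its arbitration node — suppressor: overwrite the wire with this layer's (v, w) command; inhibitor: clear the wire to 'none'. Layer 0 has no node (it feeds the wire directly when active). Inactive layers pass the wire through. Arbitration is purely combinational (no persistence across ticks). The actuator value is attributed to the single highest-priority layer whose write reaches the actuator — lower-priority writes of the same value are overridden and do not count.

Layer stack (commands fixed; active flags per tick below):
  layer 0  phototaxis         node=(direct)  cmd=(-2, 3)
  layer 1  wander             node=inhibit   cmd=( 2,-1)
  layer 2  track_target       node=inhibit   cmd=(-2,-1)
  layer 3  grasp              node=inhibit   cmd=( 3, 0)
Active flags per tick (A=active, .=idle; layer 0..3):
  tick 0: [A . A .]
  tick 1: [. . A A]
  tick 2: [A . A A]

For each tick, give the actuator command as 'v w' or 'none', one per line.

none
none
none

tick 0:
  [0] phototaxis on; wire := (-2, 3)
  [1] wander off; pass (-2, 3)
  [2] track_target on (inhibit); wire := none
  [3] grasp off; pass none
  output none
tick 1:
  [0] phototaxis off; wire := none
  [1] wander off; pass none
  [2] track_target on (inhibit); wire := none
  [3] grasp on (inhibit); wire := none
  output none
tick 2:
  [0] phototaxis on; wire := (-2, 3)
  [1] wander off; pass (-2, 3)
  [2] track_target on (inhibit); wire := none
  [3] grasp on (inhibit); wire := none
  output none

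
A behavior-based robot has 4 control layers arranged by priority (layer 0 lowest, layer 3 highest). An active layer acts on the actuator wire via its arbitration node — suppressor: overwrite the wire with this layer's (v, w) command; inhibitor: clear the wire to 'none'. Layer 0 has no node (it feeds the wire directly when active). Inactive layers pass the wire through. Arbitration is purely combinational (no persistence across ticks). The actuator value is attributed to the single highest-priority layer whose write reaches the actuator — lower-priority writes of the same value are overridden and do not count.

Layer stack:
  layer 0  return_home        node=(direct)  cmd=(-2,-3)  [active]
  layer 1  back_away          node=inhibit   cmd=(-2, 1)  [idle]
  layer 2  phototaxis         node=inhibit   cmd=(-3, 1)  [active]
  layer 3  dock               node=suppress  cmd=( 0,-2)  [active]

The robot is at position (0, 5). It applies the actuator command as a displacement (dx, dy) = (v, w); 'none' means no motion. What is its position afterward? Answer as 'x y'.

0 3

layer 0 (return_home) active — direct: (-2, -3)
layer 1 (back_away) idle — unchanged: (-2, -3)
layer 2 (phototaxis) active — inhibits: none
layer 3 (dock) active — suppresses: (0, -2)
→ actuator (0, -2)
position: (0, 5) + (0, -2) = (0, 3)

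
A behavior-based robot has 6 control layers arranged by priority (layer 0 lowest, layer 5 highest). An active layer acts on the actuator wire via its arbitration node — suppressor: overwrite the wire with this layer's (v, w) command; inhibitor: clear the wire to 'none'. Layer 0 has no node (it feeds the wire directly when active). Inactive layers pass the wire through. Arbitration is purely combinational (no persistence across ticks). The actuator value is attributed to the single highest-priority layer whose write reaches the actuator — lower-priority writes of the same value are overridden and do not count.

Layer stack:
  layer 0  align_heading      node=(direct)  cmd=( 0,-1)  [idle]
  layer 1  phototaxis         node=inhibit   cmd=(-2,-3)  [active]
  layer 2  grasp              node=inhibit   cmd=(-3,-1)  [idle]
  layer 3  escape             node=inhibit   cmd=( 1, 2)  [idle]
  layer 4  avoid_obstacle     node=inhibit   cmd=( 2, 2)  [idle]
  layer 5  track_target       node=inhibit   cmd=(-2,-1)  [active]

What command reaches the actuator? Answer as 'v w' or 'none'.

L0 align_heading: idle → wire = none
L1 phototaxis: active, inhibitor → wire = none
L2 grasp: idle → wire stays none
L3 escape: idle → wire stays none
L4 avoid_obstacle: idle → wire stays none
L5 track_target: active, inhibitor → wire = none
actuator = none

none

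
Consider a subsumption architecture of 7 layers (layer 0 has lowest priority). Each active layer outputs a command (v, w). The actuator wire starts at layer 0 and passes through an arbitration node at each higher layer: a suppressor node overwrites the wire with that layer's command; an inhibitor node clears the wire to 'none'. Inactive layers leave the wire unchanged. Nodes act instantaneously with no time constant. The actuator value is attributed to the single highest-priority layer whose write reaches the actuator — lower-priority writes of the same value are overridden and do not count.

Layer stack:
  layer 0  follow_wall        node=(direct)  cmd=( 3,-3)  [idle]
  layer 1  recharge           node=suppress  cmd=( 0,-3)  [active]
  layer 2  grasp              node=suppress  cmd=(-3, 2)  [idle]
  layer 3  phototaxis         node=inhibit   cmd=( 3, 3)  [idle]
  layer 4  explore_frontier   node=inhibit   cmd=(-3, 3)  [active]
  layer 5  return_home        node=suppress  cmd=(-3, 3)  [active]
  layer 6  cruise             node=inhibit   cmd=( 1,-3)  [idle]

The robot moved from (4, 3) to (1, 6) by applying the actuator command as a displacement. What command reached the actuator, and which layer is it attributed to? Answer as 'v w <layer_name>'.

-3 3 return_home

displacement = (1, 6) − (4, 3) = (-3, 3)
layer 0 (follow_wall) idle — none
layer 1 (recharge) active — suppresses: (0, -3)
layer 2 (grasp) idle — unchanged: (0, -3)
layer 3 (phototaxis) idle — unchanged: (0, -3)
layer 4 (explore_frontier) active — inhibits: none
layer 5 (return_home) active — suppresses: (-3, 3)
layer 6 (cruise) idle — unchanged: (-3, 3)
→ actuator (-3, 3) — from layer 5 (return_home)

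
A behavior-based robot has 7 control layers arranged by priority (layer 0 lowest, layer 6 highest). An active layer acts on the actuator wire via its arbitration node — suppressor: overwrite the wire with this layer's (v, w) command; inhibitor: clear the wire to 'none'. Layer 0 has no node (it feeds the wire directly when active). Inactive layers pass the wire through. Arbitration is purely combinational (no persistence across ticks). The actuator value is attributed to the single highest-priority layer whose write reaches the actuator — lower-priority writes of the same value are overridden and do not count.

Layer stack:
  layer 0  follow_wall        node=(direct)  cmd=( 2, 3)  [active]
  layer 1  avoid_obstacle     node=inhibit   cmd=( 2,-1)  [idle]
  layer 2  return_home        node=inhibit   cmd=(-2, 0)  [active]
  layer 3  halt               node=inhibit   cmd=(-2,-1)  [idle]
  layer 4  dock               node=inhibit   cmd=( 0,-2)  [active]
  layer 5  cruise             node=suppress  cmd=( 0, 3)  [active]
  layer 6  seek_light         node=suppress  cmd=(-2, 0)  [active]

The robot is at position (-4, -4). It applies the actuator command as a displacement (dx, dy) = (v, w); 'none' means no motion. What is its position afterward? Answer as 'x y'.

layer 0 (follow_wall) active — direct: (2, 3)
layer 1 (avoid_obstacle) idle — unchanged: (2, 3)
layer 2 (return_home) active — inhibits: none
layer 3 (halt) idle — unchanged: none
layer 4 (dock) active — inhibits: none
layer 5 (cruise) active — suppresses: (0, 3)
layer 6 (seek_light) active — suppresses: (-2, 0)
→ actuator (-2, 0)
position: (-4, -4) + (-2, 0) = (-6, -4)

-6 -4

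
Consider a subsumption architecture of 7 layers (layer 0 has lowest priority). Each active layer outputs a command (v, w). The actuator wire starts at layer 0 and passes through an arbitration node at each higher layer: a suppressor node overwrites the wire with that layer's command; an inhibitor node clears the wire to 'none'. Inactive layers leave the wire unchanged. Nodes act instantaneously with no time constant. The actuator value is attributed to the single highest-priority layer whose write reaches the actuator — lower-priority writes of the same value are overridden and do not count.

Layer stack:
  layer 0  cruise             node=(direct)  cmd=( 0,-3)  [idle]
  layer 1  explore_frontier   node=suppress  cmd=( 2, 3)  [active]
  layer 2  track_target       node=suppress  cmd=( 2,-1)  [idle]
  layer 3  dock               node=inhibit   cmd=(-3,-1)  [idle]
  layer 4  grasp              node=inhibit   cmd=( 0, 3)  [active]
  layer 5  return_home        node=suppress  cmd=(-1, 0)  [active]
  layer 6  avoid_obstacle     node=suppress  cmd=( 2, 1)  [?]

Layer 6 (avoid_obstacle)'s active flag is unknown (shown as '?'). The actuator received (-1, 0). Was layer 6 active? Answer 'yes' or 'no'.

no

If layer 6 is active=yes:
  actuator would be (2, 1)
If layer 6 is active=no:
  actuator would be (-1, 0)
Observed (-1, 0), so layer 6 was idle.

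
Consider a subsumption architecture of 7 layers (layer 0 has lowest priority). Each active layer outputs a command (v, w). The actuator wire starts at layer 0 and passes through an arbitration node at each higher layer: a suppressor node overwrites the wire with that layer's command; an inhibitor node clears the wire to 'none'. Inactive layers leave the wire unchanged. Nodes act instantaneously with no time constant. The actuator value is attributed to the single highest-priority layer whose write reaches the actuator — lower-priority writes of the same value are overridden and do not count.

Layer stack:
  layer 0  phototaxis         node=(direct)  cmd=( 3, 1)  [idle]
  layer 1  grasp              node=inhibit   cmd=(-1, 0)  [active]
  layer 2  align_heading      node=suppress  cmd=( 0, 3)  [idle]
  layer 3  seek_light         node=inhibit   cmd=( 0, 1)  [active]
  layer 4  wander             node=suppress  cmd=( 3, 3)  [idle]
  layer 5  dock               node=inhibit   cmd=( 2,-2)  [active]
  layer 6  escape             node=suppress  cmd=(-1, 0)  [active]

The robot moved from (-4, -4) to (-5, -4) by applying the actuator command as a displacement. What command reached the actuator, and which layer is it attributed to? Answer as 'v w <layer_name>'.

-1 0 escape

displacement = (-5, -4) − (-4, -4) = (-1, 0)
L0 phototaxis: idle → wire = none
L1 grasp: active, inhibitor → wire = none
L2 align_heading: idle → wire stays none
L3 seek_light: active, inhibitor → wire = none
L4 wander: idle → wire stays none
L5 dock: active, inhibitor → wire = none
L6 escape: active, suppressor → wire = (-1, 0)
actuator = (-1, 0) — from layer 6 (escape)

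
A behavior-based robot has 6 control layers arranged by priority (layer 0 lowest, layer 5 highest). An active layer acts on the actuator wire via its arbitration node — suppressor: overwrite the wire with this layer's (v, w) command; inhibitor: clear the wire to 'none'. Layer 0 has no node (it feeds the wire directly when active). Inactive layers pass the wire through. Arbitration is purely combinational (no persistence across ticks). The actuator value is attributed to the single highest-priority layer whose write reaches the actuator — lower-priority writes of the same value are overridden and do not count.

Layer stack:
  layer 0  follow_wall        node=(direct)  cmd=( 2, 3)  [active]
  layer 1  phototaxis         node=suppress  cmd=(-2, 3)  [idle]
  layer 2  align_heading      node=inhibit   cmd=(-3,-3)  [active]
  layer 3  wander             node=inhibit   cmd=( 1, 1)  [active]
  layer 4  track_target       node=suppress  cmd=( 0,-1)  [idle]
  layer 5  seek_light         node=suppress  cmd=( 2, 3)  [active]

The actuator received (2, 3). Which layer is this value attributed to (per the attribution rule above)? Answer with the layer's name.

layer 0 (follow_wall) active — direct: (2, 3)
layer 1 (phototaxis) idle — unchanged: (2, 3)
layer 2 (align_heading) active — inhibits: none
layer 3 (wander) active — inhibits: none
layer 4 (track_target) idle — unchanged: none
layer 5 (seek_light) active — suppresses: (2, 3)
→ actuator (2, 3)
last writer: layer 5 = seek_light

seek_light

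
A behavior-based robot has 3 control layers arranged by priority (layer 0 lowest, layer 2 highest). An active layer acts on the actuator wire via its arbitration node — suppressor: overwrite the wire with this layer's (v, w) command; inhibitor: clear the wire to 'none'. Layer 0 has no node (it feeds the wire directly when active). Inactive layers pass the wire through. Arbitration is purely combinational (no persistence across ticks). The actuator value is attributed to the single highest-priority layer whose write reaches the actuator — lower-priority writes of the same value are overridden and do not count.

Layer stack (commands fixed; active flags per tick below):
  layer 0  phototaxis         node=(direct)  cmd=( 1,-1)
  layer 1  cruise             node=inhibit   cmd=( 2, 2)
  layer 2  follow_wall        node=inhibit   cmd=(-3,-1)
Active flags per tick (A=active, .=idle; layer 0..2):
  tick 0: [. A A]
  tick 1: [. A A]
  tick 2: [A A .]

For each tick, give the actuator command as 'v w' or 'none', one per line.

none
none
none

tick 0:
  L0 phototaxis: idle → wire = none
  L1 cruise: active, inhibitor → wire = none
  L2 follow_wall: active, inhibitor → wire = none
  actuator = none
tick 1:
  L0 phototaxis: idle → wire = none
  L1 cruise: active, inhibitor → wire = none
  L2 follow_wall: active, inhibitor → wire = none
  actuator = none
tick 2:
  L0 phototaxis: active, feeds wire = (1, -1)
  L1 cruise: active, inhibitor → wire = none
  L2 follow_wall: idle → wire stays none
  actuator = none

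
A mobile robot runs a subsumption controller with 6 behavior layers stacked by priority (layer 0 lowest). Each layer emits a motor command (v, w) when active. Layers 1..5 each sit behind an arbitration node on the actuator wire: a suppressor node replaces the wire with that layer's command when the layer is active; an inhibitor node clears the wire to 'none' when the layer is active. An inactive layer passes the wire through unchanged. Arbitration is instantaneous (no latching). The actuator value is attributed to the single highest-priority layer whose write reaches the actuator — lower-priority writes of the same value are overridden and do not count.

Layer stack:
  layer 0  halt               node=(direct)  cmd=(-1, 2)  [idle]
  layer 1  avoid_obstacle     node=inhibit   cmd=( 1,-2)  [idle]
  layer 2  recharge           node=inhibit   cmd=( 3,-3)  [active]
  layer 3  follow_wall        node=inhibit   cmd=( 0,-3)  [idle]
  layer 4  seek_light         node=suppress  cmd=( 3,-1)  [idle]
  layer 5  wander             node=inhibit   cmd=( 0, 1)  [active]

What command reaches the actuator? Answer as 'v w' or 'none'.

[0] halt off; wire := none
[1] avoid_obstacle off; pass none
[2] recharge on (inhibit); wire := none
[3] follow_wall off; pass none
[4] seek_light off; pass none
[5] wander on (inhibit); wire := none
output none

none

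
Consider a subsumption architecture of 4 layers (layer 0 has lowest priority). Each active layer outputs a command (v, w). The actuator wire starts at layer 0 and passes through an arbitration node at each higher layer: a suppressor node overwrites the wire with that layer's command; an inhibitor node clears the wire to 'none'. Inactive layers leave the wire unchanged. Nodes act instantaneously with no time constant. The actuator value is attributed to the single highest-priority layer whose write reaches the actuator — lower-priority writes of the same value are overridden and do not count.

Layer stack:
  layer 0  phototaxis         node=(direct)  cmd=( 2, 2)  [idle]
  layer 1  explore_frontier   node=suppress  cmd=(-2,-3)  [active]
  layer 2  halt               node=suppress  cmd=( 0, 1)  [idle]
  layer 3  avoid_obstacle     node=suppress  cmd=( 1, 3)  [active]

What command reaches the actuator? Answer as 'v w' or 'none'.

1 3

L0 phototaxis: idle → wire = none
L1 explore_frontier: active, suppressor → wire = (-2, -3)
L2 halt: idle → wire stays (-2, -3)
L3 avoid_obstacle: active, suppressor → wire = (1, 3)
actuator = (1, 3)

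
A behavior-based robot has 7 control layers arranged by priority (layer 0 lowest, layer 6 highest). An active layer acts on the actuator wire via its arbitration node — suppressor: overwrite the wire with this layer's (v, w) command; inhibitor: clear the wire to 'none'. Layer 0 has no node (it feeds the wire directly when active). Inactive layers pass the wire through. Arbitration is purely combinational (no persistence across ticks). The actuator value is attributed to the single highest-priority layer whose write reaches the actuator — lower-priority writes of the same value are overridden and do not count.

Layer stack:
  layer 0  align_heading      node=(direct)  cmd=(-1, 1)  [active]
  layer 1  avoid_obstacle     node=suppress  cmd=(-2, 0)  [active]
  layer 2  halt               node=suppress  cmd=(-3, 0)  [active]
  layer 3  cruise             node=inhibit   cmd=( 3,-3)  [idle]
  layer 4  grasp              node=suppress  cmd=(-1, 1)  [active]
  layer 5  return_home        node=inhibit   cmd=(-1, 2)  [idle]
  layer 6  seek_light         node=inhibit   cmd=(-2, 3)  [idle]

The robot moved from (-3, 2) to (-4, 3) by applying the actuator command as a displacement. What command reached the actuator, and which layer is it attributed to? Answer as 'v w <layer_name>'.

-1 1 grasp

displacement = (-4, 3) − (-3, 2) = (-1, 1)
layer 0 (align_heading) active — direct: (-1, 1)
layer 1 (avoid_obstacle) active — suppresses: (-2, 0)
layer 2 (halt) active — suppresses: (-3, 0)
layer 3 (cruise) idle — unchanged: (-3, 0)
layer 4 (grasp) active — suppresses: (-1, 1)
layer 5 (return_home) idle — unchanged: (-1, 1)
layer 6 (seek_light) idle — unchanged: (-1, 1)
→ actuator (-1, 1) — from layer 4 (grasp)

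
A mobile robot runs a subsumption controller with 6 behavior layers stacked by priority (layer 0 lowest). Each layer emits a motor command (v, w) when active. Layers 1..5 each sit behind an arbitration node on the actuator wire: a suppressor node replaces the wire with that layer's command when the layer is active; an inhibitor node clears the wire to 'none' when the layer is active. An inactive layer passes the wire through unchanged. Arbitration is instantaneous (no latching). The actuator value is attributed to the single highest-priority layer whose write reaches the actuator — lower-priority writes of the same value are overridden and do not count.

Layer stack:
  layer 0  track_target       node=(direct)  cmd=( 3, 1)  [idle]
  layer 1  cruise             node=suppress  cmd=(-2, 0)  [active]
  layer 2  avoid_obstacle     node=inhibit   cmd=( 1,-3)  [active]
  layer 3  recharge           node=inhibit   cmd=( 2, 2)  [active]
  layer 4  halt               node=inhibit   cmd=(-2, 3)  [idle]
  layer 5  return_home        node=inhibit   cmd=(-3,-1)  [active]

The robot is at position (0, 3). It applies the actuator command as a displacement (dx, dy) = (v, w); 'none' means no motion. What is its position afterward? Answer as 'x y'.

0 3

layer 0 (track_target) idle — none
layer 1 (cruise) active — suppresses: (-2, 0)
layer 2 (avoid_obstacle) active — inhibits: none
layer 3 (recharge) active — inhibits: none
layer 4 (halt) idle — unchanged: none
layer 5 (return_home) active — inhibits: none
→ actuator none
position: (0, 3) + none = (0, 3)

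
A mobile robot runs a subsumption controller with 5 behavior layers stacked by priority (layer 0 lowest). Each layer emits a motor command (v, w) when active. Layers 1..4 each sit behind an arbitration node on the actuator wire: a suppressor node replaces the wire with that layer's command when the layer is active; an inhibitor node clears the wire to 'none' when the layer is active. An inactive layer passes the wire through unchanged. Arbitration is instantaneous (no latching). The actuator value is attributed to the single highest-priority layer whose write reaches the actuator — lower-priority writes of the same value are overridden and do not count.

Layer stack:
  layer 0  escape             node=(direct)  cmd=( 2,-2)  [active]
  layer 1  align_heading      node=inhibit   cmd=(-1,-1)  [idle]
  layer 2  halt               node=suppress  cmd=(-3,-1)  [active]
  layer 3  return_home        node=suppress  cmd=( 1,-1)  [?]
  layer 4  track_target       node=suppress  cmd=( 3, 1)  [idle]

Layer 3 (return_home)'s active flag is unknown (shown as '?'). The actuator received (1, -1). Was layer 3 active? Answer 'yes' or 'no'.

If layer 3 is active=yes:
  actuator would be (1, -1)
If layer 3 is active=no:
  actuator would be (-3, -1)
Observed (1, -1), so layer 3 was active.

yes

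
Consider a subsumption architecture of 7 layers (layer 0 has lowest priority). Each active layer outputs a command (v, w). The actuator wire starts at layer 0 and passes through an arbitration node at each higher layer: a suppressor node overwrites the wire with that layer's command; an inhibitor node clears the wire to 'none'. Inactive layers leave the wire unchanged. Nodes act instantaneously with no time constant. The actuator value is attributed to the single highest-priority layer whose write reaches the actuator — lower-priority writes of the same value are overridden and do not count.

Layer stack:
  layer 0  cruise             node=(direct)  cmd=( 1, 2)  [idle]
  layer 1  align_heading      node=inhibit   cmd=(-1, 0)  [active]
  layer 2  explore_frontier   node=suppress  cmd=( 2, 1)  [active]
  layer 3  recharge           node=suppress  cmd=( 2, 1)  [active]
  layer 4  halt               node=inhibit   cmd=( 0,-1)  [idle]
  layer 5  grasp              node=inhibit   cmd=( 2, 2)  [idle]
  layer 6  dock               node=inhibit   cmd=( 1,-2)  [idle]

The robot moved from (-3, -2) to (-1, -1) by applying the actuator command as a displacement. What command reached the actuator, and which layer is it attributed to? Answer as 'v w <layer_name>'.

2 1 recharge

displacement = (-1, -1) − (-3, -2) = (2, 1)
[0] cruise off; wire := none
[1] align_heading on (inhibit); wire := none
[2] explore_frontier on (suppress); wire := (2, 1)
[3] recharge on (suppress); wire := (2, 1)
[4] halt off; pass (2, 1)
[5] grasp off; pass (2, 1)
[6] dock off; pass (2, 1)
output (2, 1) — from layer 3 (recharge)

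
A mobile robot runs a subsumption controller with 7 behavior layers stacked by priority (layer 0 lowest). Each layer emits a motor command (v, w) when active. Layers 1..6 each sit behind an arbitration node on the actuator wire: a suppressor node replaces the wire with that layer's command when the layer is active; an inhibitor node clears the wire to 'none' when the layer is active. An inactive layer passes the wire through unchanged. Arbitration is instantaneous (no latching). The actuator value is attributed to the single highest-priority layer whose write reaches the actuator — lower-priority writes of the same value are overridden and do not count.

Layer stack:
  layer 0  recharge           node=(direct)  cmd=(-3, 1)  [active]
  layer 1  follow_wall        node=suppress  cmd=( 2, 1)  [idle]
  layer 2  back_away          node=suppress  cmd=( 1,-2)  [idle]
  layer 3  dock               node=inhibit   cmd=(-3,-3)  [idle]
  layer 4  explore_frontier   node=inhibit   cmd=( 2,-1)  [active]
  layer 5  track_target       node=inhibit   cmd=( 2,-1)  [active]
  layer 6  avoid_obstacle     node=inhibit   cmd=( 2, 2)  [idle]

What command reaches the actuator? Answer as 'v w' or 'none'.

L0 recharge: active, feeds wire = (-3, 1)
L1 follow_wall: idle → wire stays (-3, 1)
L2 back_away: idle → wire stays (-3, 1)
L3 dock: idle → wire stays (-3, 1)
L4 explore_frontier: active, inhibitor → wire = none
L5 track_target: active, inhibitor → wire = none
L6 avoid_obstacle: idle → wire stays none
actuator = none

none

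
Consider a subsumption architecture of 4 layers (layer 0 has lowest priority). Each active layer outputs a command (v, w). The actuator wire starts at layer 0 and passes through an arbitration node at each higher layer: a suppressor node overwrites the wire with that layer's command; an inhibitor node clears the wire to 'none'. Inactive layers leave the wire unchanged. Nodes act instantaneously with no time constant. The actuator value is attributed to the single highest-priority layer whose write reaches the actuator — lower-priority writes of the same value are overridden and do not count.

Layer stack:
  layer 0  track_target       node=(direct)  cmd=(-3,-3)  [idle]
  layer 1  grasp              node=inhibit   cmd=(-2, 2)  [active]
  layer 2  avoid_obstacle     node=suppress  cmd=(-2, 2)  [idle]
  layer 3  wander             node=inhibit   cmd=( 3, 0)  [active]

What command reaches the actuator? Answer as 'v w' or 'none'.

none

layer 0 (track_target) idle — none
layer 1 (grasp) active — inhibits: none
layer 2 (avoid_obstacle) idle — unchanged: none
layer 3 (wander) active — inhibits: none
→ actuator none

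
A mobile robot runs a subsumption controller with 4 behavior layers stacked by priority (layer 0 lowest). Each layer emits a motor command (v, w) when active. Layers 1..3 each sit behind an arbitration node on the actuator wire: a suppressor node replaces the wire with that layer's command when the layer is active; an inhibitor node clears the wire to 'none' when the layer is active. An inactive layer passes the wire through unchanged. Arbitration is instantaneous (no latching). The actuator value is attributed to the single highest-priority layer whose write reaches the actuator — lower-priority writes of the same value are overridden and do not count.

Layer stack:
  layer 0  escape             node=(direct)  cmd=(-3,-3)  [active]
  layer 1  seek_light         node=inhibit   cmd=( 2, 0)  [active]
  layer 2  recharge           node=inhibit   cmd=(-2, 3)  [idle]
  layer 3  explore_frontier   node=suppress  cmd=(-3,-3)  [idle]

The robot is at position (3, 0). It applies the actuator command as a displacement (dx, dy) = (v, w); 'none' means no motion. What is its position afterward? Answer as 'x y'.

3 0

layer 0 (escape) active — direct: (-3, -3)
layer 1 (seek_light) active — inhibits: none
layer 2 (recharge) idle — unchanged: none
layer 3 (explore_frontier) idle — unchanged: none
→ actuator none
position: (3, 0) + none = (3, 0)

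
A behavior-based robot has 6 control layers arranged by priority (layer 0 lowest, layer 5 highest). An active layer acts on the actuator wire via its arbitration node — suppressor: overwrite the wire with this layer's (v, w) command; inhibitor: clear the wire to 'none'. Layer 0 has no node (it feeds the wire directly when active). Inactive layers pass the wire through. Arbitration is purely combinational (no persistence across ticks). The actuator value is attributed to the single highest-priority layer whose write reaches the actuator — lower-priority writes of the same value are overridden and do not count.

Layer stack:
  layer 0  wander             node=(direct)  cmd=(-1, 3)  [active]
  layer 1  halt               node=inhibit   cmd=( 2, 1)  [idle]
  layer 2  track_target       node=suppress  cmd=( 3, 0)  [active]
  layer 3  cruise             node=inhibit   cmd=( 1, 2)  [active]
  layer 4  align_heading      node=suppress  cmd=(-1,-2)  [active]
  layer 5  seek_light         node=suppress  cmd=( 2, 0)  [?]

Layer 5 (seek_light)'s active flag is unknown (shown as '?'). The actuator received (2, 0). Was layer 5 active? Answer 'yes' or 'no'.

yes

If layer 5 is active=yes:
  actuator would be (2, 0)
If layer 5 is active=no:
  actuator would be (-1, -2)
Observed (2, 0), so layer 5 was active.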